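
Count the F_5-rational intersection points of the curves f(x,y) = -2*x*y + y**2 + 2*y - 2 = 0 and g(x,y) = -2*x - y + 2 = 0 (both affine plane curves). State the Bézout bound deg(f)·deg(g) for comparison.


Common zeros: {(3, 1), (4, 4)}; count = 2; Bézout bound = 2.

deg(f) = 2, deg(g) = 1, so Bézout bound = 2.
Scan x ∈ F_5. For each x, list the y ∈ F_5 with f(x, y) ≡ 0 and those with g(x, y) ≡ 0 (mod 5); the common zeros in that column are the intersection.
  x = 0: f ≡ 0 at y ∈ ∅; g ≡ 0 at y ∈ {2}; common: ∅.
  x = 1: f ≡ 0 at y ∈ ∅; g ≡ 0 at y ∈ {0}; common: ∅.
  x = 2: f ≡ 0 at y ∈ ∅; g ≡ 0 at y ∈ {3}; common: ∅.
  x = 3: f ≡ 0 at y ∈ {1, 3}; g ≡ 0 at y ∈ {1}; common: {1}.
  x = 4: f ≡ 0 at y ∈ {2, 4}; g ≡ 0 at y ∈ {4}; common: {4}.
Collecting: common zeros = {(3, 1), (4, 4)}, so the count is 2.
Comparison with the Bézout bound: 2 ≤ 2 = deg(f)·deg(g), as expected for curves with no common component (the bound is attained).


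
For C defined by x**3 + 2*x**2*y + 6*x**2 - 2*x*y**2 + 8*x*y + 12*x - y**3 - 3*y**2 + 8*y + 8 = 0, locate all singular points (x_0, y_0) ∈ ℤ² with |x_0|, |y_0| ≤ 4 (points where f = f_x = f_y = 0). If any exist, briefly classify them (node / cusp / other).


Singular points: {(-2, 0)}; classification: cusp.

Compute partial derivatives:
  f_x = 3*x**2 + 4*x*y + 12*x - 2*y**2 + 8*y + 12.
  f_y = 2*x**2 - 4*x*y + 8*x - 3*y**2 - 6*y + 8.
Scan x_0 ∈ {−4, ..., 4}. For each x_0, f_y(x_0, y) is a polynomial in y; find its integer roots y ∈ {−4, ..., 4}, then test f_x and f at those candidates.
  x = -4: f_y(-4, y) = -3*y**2 + 10*y + 8; vanishes at y ∈ {4}. (-4, 4): f_x = -52 ≠ 0.
  x = -3: f_y(-3, y) = -3*y**2 + 6*y + 2; no integer root y with |y| ≤ 4.
  x = -2: f_y(-2, y) = -3*y**2 + 2*y; vanishes at y ∈ {0}. (-2, 0): f_x = 0, f = 0 — SINGULAR.
  x = -1: f_y(-1, y) = -3*y**2 - 2*y + 2; no integer root y with |y| ≤ 4.
  x = 0: f_y(0, y) = -3*y**2 - 6*y + 8; no integer root y with |y| ≤ 4.
  x = 1: f_y(1, y) = -3*y**2 - 10*y + 18; no integer root y with |y| ≤ 4.
  x = 2: f_y(2, y) = -3*y**2 - 14*y + 32; no integer root y with |y| ≤ 4.
  x = 3: f_y(3, y) = -3*y**2 - 18*y + 50; no integer root y with |y| ≤ 4.
  x = 4: f_y(4, y) = -3*y**2 - 22*y + 72; no integer root y with |y| ≤ 4.
Only singular point on the grid: (-2, 0).
Classify: substitute x = -2 + u, y = 0 + v and expand: f = u**3 + 2*u**2*v - 2*u*v**2 - v**3 + v**2.
No constant or linear terms (consistent with a singular point). Quadratic part: v**2. Cubic part: u**3 + 2*u**2*v - 2*u*v**2 - v**3.
The quadratic part v**2 is a perfect square, so there is a single (double) tangent line v = 0, i.e. y = 0. Restricting the cubic part to that line (v = 0) leaves u**3 ≠ 0, so f is not divisible by v and the branch is v² ≈ -u**3 to lowest order — this is a cusp.
Classification: cusp.


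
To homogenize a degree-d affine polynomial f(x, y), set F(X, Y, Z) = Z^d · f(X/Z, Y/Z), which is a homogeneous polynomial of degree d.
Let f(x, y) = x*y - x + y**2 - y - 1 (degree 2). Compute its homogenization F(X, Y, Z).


F(X, Y, Z) = X*Y - X*Z + Y**2 - Y*Z - Z**2

deg(f) = 2.
Substitute x = X/Z, y = Y/Z into f, then multiply by Z^2.
  monomial 1·x^1·y^1 ↦ 1·X^1·Y^1·Z^0.
  monomial -1·x^1·y^0 ↦ -1·X^1·Y^0·Z^1.
  monomial 1·x^0·y^2 ↦ 1·X^0·Y^2·Z^0.
  monomial -1·x^0·y^1 ↦ -1·X^0·Y^1·Z^1.
  monomial -1·x^0·y^0 ↦ -1·X^0·Y^0·Z^2.
Collecting: F(X, Y, Z) = X*Y - X*Z + Y**2 - Y*Z - Z**2.


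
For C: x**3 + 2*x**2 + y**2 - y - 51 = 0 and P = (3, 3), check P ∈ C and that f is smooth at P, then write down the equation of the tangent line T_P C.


Tangent line at P: 39*x + 5*y - 132 = 0.

Step 1: f(3, 3) = 0, so P lies on C.
Step 2: partial derivatives
  f_x(x, y) = 3*x**2 + 4*x, f_y(x, y) = 2*y - 1.
  f_x(P) = 39, f_y(P) = 5 (gradient nonzero, so P is smooth).
Step 3: tangent line at P: 39·(x − 3) + 5·(y − 3) = 0.
Expanding: 39*x + 5*y - 132 = 0.


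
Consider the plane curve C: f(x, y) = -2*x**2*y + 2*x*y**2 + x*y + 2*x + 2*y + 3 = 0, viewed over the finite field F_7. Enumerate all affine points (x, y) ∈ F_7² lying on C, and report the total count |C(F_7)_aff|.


Affine F_7-points: {(0, 2), (2, 0), (2, 1), (3, 2), (3, 6), (4, 1), (4, 4), (6, 4), (6, 6)}; count = 9.

For each of the 49 pairs (x, y) ∈ F_7², evaluate f(x, y) mod 7. Record the zeros.
  x = 0: [0↦3, 1↦5, 2↦0, 3↦2, 4↦4, 5↦6, 6↦1]  zeros at y ∈ {2}
  x = 1: [0↦5, 1↦1, 2↦1, 3↦5, 4↦6, 5↦4, 6↦6]  zeros at y ∈ ∅
  x = 2: [0↦0, 1↦0, 2↦1, 3↦3, 4↦6, 5↦3, 6↦1]  zeros at y ∈ {0, 1}
  x = 3: [0↦2, 1↦2, 2↦0, 3↦3, 4↦4, 5↦3, 6↦0]  zeros at y ∈ {2, 6}
  x = 4: [0↦4, 1↦0, 2↦5, 3↦5, 4↦0, 5↦4, 6↦3]  zeros at y ∈ {1, 4}
  x = 5: [0↦6, 1↦1, 2↦2, 3↦2, 4↦1, 5↦6, 6↦3]  zeros at y ∈ ∅
  x = 6: [0↦1, 1↦5, 2↦5, 3↦1, 4↦0, 5↦2, 6↦0]  zeros at y ∈ {4, 6}
Collecting zeros: affine points = {(0, 2), (2, 0), (2, 1), (3, 2), (3, 6), (4, 1), (4, 4), (6, 4), (6, 6)}.
Total count |C(F_7)_aff| = 9.


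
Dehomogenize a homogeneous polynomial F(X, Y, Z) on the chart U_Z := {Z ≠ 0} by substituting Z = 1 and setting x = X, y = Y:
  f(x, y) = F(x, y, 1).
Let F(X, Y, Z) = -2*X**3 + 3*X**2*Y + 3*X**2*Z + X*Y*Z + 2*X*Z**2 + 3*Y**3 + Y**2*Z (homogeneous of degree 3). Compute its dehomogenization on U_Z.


f(x, y) = -2*x**3 + 3*x**2*y + 3*x**2 + x*y + 2*x + 3*y**3 + y**2

On U_Z we set Z = 1. Each monomial c·X^i·Y^j·Z^k in F becomes c·x^i·y^j·1^k = c·x^i·y^j.
Substituting Z = 1: F(X, Y, 1) = -2*x**3 + 3*x**2*y + 3*x**2 + x*y + 2*x + 3*y**3 + y**2.
Note: deg(f) ≤ deg(F) = 3; strict inequality happens when F is divisible by Z (lost terms).


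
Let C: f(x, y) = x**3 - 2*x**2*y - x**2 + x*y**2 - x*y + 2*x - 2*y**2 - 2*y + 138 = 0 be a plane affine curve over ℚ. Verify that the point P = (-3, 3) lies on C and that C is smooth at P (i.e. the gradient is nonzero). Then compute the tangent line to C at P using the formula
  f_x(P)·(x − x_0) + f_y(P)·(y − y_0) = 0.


Tangent line at P: 77*x - 47*y + 372 = 0.

Step 1: f(-3, 3) = 0, so P lies on C.
Step 2: partial derivatives
  f_x(x, y) = 3*x**2 - 4*x*y - 2*x + y**2 - y + 2, f_y(x, y) = -2*x**2 + 2*x*y - x - 4*y - 2.
  f_x(P) = 77, f_y(P) = -47 (gradient nonzero, so P is smooth).
Step 3: tangent line at P: 77·(x − -3) + -47·(y − 3) = 0.
Expanding: 77*x - 47*y + 372 = 0.


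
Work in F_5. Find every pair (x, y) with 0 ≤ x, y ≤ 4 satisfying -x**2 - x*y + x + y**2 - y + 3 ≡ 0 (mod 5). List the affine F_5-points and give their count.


Affine F_5-points: {(0, 2), (0, 4), (2, 4), (4, 2), (4, 3)}; count = 5.

For each of the 25 pairs (x, y) ∈ F_5², evaluate f(x, y) mod 5. Record the zeros.
  x = 0: [0↦3, 1↦3, 2↦0, 3↦4, 4↦0]  zeros at y ∈ {2, 4}
  x = 1: [0↦3, 1↦2, 2↦3, 3↦1, 4↦1]  zeros at y ∈ ∅
  x = 2: [0↦1, 1↦4, 2↦4, 3↦1, 4↦0]  zeros at y ∈ {4}
  x = 3: [0↦2, 1↦4, 2↦3, 3↦4, 4↦2]  zeros at y ∈ ∅
  x = 4: [0↦1, 1↦2, 2↦0, 3↦0, 4↦2]  zeros at y ∈ {2, 3}
Collecting zeros: affine points = {(0, 2), (0, 4), (2, 4), (4, 2), (4, 3)}.
Total count |C(F_5)_aff| = 5.


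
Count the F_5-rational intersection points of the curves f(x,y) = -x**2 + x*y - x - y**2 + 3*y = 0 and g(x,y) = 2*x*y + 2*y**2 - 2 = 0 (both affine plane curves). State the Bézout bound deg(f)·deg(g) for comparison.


Common zeros: ∅; count = 0; Bézout bound = 4.

deg(f) = 2, deg(g) = 2, so Bézout bound = 4.
Scan x ∈ F_5. For each x, list the y ∈ F_5 with f(x, y) ≡ 0 and those with g(x, y) ≡ 0 (mod 5); the common zeros in that column are the intersection.
  x = 0: f ≡ 0 at y ∈ {0, 3}; g ≡ 0 at y ∈ {1, 4}; common: ∅.
  x = 1: f ≡ 0 at y ∈ ∅; g ≡ 0 at y ∈ {2}; common: ∅.
  x = 2: f ≡ 0 at y ∈ {2, 3}; g ≡ 0 at y ∈ ∅; common: ∅.
  x = 3: f ≡ 0 at y ∈ ∅; g ≡ 0 at y ∈ ∅; common: ∅.
  x = 4: f ≡ 0 at y ∈ {0, 2}; g ≡ 0 at y ∈ {3}; common: ∅.
Collecting: common zeros = ∅, so the count is 0.
Comparison with the Bézout bound: 0 ≤ 4 = deg(f)·deg(g), as expected for curves with no common component (the affine F_5-count falls short of the bound because intersections may lie at infinity, over extension fields, or carry multiplicity).


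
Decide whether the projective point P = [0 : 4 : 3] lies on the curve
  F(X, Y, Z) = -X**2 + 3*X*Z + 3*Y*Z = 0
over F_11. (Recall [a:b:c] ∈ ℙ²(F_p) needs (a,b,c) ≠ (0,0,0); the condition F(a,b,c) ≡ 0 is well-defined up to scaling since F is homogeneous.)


F(0,4,3) ≡ 3 (mod 11); P is NOT on the curve.

Evaluate F(0, 4, 3) term-by-term (mod 11).
  -X**2 ↦ -1·0·1·1 = 0
  3*X*Z ↦ 3·0·1·3 = 0
  3*Y*Z ↦ 3·1·4·3 = 36
Sum: F(0, 4, 3) = (0) + (0) + (36) = 36.
Reducing mod 11: 36 ≡ 3 (mod 11).
Since F(a, b, c) ≡ 3 ≠ 0 (mod 11), P does NOT lie on the curve.


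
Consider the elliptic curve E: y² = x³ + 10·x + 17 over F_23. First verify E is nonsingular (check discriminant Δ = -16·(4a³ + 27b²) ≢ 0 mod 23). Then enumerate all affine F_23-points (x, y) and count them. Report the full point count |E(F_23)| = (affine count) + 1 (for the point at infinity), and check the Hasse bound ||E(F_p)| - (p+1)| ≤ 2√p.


Affine points = {(4, 11), (4, 12), (5, 10), (5, 13), (7, 4), (7, 19), (9, 10), (9, 13), (10, 6), (10, 17), (11, 3), (11, 20), (12, 5), (12, 18), (14, 7), (14, 16), (15, 0), (16, 8), (16, 15), (18, 7), (18, 16), (20, 11), (20, 12), (21, 9), (21, 14), (22, 11), (22, 12)}; affine count = 27; |E(F_23)| = 28.

Discriminant check: Δ ∝ 4a³ + 27b² = 4·10³ + 27·17² = 4·1000 + 27·289 ≡ 4 (mod 23). Nonzero ⇒ E is nonsingular.
For each x ∈ F_23, compute rhs = x³ + 10·x + 17 mod 23, then count y ∈ F_23 with y² ≡ rhs.
  x = 0: rhs = 17, matching y values: none (0 points).
  x = 1: rhs = 5, matching y values: none (0 points).
  x = 2: rhs = 22, matching y values: none (0 points).
  x = 3: rhs = 5, matching y values: none (0 points).
  x = 4: rhs = 6, matching y values: 11, 12 (2 points).
  x = 5: rhs = 8, matching y values: 10, 13 (2 points).
  x = 6: rhs = 17, matching y values: none (0 points).
  x = 7: rhs = 16, matching y values: 4, 19 (2 points).
  x = 8: rhs = 11, matching y values: none (0 points).
  x = 9: rhs = 8, matching y values: 10, 13 (2 points).
  x = 10: rhs = 13, matching y values: 6, 17 (2 points).
  x = 11: rhs = 9, matching y values: 3, 20 (2 points).
  x = 12: rhs = 2, matching y values: 5, 18 (2 points).
  x = 13: rhs = 21, matching y values: none (0 points).
  x = 14: rhs = 3, matching y values: 7, 16 (2 points).
  x = 15: rhs = 0, matching y values: 0 (1 points).
  x = 16: rhs = 18, matching y values: 8, 15 (2 points).
  x = 17: rhs = 17, matching y values: none (0 points).
  x = 18: rhs = 3, matching y values: 7, 16 (2 points).
  x = 19: rhs = 5, matching y values: none (0 points).
  x = 20: rhs = 6, matching y values: 11, 12 (2 points).
  x = 21: rhs = 12, matching y values: 9, 14 (2 points).
  x = 22: rhs = 6, matching y values: 11, 12 (2 points).
Total affine count: 27.
Full point count |E(F_23)| = 27 + 1 = 28.
Hasse bound: |28 − (23+1)| = |4| = 4 ≤ 2√23 ≈ 9.5917 ✓.


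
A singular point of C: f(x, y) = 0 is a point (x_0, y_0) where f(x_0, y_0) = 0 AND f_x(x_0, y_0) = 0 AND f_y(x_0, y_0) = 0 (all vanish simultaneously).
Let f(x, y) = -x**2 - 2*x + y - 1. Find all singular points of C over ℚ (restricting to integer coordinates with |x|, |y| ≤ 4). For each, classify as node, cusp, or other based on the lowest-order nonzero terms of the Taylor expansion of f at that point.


No singular points in the scanned grid; C is smooth there.

Compute partial derivatives:
  f_x = -2*x - 2.
  f_y = 1.
f_y = 1 is a nonzero constant, so f_y never vanishes: no point (x, y) can satisfy f = f_x = f_y = 0. In particular no (x, y) ∈ {−4, ..., 4}² is singular; the curve is smooth.


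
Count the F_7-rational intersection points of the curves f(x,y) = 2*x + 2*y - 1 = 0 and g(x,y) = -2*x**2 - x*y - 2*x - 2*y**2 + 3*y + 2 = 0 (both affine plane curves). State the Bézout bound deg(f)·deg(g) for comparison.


Common zeros: {(1, 3), (6, 5)}; count = 2; Bézout bound = 2.

deg(f) = 1, deg(g) = 2, so Bézout bound = 2.
Scan x ∈ F_7. For each x, list the y ∈ F_7 with f(x, y) ≡ 0 and those with g(x, y) ≡ 0 (mod 7); the common zeros in that column are the intersection.
  x = 0: f ≡ 0 at y ∈ {4}; g ≡ 0 at y ∈ {2, 3}; common: ∅.
  x = 1: f ≡ 0 at y ∈ {3}; g ≡ 0 at y ∈ {3, 5}; common: {3}.
  x = 2: f ≡ 0 at y ∈ {2}; g ≡ 0 at y ∈ ∅; common: ∅.
  x = 3: f ≡ 0 at y ∈ {1}; g ≡ 0 at y ∈ ∅; common: ∅.
  x = 4: f ≡ 0 at y ∈ {0}; g ≡ 0 at y ∈ ∅; common: ∅.
  x = 5: f ≡ 0 at y ∈ {6}; g ≡ 0 at y ∈ {2, 4}; common: ∅.
  x = 6: f ≡ 0 at y ∈ {5}; g ≡ 0 at y ∈ {4, 5}; common: {5}.
Collecting: common zeros = {(1, 3), (6, 5)}, so the count is 2.
Comparison with the Bézout bound: 2 ≤ 2 = deg(f)·deg(g), as expected for curves with no common component (the bound is attained).


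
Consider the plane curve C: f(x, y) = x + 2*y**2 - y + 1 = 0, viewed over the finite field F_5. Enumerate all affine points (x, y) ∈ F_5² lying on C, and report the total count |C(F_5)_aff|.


Affine F_5-points: {(1, 4), (3, 1), (3, 2), (4, 0), (4, 3)}; count = 5.

For each of the 25 pairs (x, y) ∈ F_5², evaluate f(x, y) mod 5. Record the zeros.
  x = 0: [0↦1, 1↦2, 2↦2, 3↦1, 4↦4]  zeros at y ∈ ∅
  x = 1: [0↦2, 1↦3, 2↦3, 3↦2, 4↦0]  zeros at y ∈ {4}
  x = 2: [0↦3, 1↦4, 2↦4, 3↦3, 4↦1]  zeros at y ∈ ∅
  x = 3: [0↦4, 1↦0, 2↦0, 3↦4, 4↦2]  zeros at y ∈ {1, 2}
  x = 4: [0↦0, 1↦1, 2↦1, 3↦0, 4↦3]  zeros at y ∈ {0, 3}
Collecting zeros: affine points = {(1, 4), (3, 1), (3, 2), (4, 0), (4, 3)}.
Total count |C(F_5)_aff| = 5.


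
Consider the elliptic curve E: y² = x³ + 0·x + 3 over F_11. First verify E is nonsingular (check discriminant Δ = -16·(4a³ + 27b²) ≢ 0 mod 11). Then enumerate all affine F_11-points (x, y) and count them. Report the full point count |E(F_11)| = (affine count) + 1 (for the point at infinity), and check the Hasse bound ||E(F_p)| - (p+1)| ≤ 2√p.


Affine points = {(0, 5), (0, 6), (1, 2), (1, 9), (2, 0), (4, 1), (4, 10), (7, 4), (7, 7), (8, 3), (8, 8)}; affine count = 11; |E(F_11)| = 12.

Discriminant check: Δ ∝ 4a³ + 27b² = 4·0³ + 27·3² = 4·0 + 27·9 ≡ 1 (mod 11). Nonzero ⇒ E is nonsingular.
For each x ∈ F_11, compute rhs = x³ + 0·x + 3 mod 11, then count y ∈ F_11 with y² ≡ rhs.
  x = 0: rhs = 3, matching y values: 5, 6 (2 points).
  x = 1: rhs = 4, matching y values: 2, 9 (2 points).
  x = 2: rhs = 0, matching y values: 0 (1 points).
  x = 3: rhs = 8, matching y values: none (0 points).
  x = 4: rhs = 1, matching y values: 1, 10 (2 points).
  x = 5: rhs = 7, matching y values: none (0 points).
  x = 6: rhs = 10, matching y values: none (0 points).
  x = 7: rhs = 5, matching y values: 4, 7 (2 points).
  x = 8: rhs = 9, matching y values: 3, 8 (2 points).
  x = 9: rhs = 6, matching y values: none (0 points).
  x = 10: rhs = 2, matching y values: none (0 points).
Total affine count: 11.
Full point count |E(F_11)| = 11 + 1 = 12.
Hasse bound: |12 − (11+1)| = |0| = 0 ≤ 2√11 ≈ 6.6332 ✓.


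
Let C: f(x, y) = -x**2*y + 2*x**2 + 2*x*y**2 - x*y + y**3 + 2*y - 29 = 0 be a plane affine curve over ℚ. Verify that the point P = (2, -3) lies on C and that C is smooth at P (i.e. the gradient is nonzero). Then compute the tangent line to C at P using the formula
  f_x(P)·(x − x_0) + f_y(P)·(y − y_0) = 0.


Tangent line at P: 41*x - y - 85 = 0.

Step 1: f(2, -3) = 0, so P lies on C.
Step 2: partial derivatives
  f_x(x, y) = -2*x*y + 4*x + 2*y**2 - y, f_y(x, y) = -x**2 + 4*x*y - x + 3*y**2 + 2.
  f_x(P) = 41, f_y(P) = -1 (gradient nonzero, so P is smooth).
Step 3: tangent line at P: 41·(x − 2) + -1·(y − -3) = 0.
Expanding: 41*x - y - 85 = 0.


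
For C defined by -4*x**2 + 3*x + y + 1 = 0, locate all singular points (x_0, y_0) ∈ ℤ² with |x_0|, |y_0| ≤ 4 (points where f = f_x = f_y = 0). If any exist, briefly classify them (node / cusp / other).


No singular points in the scanned grid; C is smooth there.

Compute partial derivatives:
  f_x = 3 - 8*x.
  f_y = 1.
f_y = 1 is a nonzero constant, so f_y never vanishes: no point (x, y) can satisfy f = f_x = f_y = 0. In particular no (x, y) ∈ {−4, ..., 4}² is singular; the curve is smooth.


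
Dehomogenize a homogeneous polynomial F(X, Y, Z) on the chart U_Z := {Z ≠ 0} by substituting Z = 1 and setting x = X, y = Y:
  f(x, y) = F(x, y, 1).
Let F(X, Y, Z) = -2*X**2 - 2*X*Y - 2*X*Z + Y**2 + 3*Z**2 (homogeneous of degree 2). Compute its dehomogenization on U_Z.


f(x, y) = -2*x**2 - 2*x*y - 2*x + y**2 + 3

On U_Z we set Z = 1. Each monomial c·X^i·Y^j·Z^k in F becomes c·x^i·y^j·1^k = c·x^i·y^j.
Substituting Z = 1: F(X, Y, 1) = -2*x**2 - 2*x*y - 2*x + y**2 + 3.
Note: deg(f) ≤ deg(F) = 2; strict inequality happens when F is divisible by Z (lost terms).


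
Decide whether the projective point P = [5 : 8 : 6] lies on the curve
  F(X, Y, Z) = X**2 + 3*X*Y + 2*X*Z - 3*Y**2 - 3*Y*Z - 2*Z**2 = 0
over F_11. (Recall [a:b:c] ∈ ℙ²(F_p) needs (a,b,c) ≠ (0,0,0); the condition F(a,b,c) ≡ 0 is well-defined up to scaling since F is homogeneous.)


F(5,8,6) ≡ 6 (mod 11); P is NOT on the curve.

Evaluate F(5, 8, 6) term-by-term (mod 11).
  X**2 ↦ 1·25·1·1 = 25
  3*X*Y ↦ 3·5·8·1 = 120
  2*X*Z ↦ 2·5·1·6 = 60
  -3*Y**2 ↦ -3·1·64·1 = -192
  -3*Y*Z ↦ -3·1·8·6 = -144
  -2*Z**2 ↦ -2·1·1·36 = -72
Sum: F(5, 8, 6) = (25) + (120) + (60) + (-192) + (-144) + (-72) = -203.
Reducing mod 11: -203 ≡ 6 (mod 11).
Since F(a, b, c) ≡ 6 ≠ 0 (mod 11), P does NOT lie on the curve.


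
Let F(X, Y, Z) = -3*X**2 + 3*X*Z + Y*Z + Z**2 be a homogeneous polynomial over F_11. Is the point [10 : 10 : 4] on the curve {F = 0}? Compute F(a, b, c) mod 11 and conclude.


F(10,10,4) ≡ 8 (mod 11); P is NOT on the curve.

Evaluate F(10, 10, 4) term-by-term (mod 11).
  -3*X**2 ↦ -3·100·1·1 = -300
  3*X*Z ↦ 3·10·1·4 = 120
  Y*Z ↦ 1·1·10·4 = 40
  Z**2 ↦ 1·1·1·16 = 16
Sum: F(10, 10, 4) = (-300) + (120) + (40) + (16) = -124.
Reducing mod 11: -124 ≡ 8 (mod 11).
Since F(a, b, c) ≡ 8 ≠ 0 (mod 11), P does NOT lie on the curve.


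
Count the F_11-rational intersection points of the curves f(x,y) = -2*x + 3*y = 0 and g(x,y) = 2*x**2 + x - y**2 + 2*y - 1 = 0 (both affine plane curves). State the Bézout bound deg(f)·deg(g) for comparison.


Common zeros: ∅; count = 0; Bézout bound = 2.

deg(f) = 1, deg(g) = 2, so Bézout bound = 2.
Scan x ∈ F_11. For each x, list the y ∈ F_11 with f(x, y) ≡ 0 and those with g(x, y) ≡ 0 (mod 11); the common zeros in that column are the intersection.
  x = 0: f ≡ 0 at y ∈ {0}; g ≡ 0 at y ∈ {1}; common: ∅.
  x = 1: f ≡ 0 at y ∈ {8}; g ≡ 0 at y ∈ {6, 7}; common: ∅.
  x = 2: f ≡ 0 at y ∈ {5}; g ≡ 0 at y ∈ ∅; common: ∅.
  x = 3: f ≡ 0 at y ∈ {2}; g ≡ 0 at y ∈ ∅; common: ∅.
  x = 4: f ≡ 0 at y ∈ {10}; g ≡ 0 at y ∈ {6, 7}; common: ∅.
  x = 5: f ≡ 0 at y ∈ {7}; g ≡ 0 at y ∈ {1}; common: ∅.
  x = 6: f ≡ 0 at y ∈ {4}; g ≡ 0 at y ∈ {0, 2}; common: ∅.
  x = 7: f ≡ 0 at y ∈ {1}; g ≡ 0 at y ∈ ∅; common: ∅.
  x = 8: f ≡ 0 at y ∈ {9}; g ≡ 0 at y ∈ {3, 10}; common: ∅.
  x = 9: f ≡ 0 at y ∈ {6}; g ≡ 0 at y ∈ ∅; common: ∅.
  x = 10: f ≡ 0 at y ∈ {3}; g ≡ 0 at y ∈ {0, 2}; common: ∅.
Collecting: common zeros = ∅, so the count is 0.
Comparison with the Bézout bound: 0 ≤ 2 = deg(f)·deg(g), as expected for curves with no common component (the affine F_11-count falls short of the bound because intersections may lie at infinity, over extension fields, or carry multiplicity).


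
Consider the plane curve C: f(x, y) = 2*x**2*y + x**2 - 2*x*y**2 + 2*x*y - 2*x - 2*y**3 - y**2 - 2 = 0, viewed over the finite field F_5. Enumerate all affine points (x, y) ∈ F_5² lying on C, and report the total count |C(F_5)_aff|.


Affine F_5-points: {(0, 1), (0, 3), (2, 3), (3, 2), (4, 1)}; count = 5.

For each of the 25 pairs (x, y) ∈ F_5², evaluate f(x, y) mod 5. Record the zeros.
  x = 0: [0↦3, 1↦0, 2↦3, 3↦0, 4↦4]  zeros at y ∈ {1, 3}
  x = 1: [0↦2, 1↦1, 2↦2, 3↦3, 4↦2]  zeros at y ∈ ∅
  x = 2: [0↦3, 1↦3, 2↦1, 3↦0, 4↦3]  zeros at y ∈ {3}
  x = 3: [0↦1, 1↦1, 2↦0, 3↦1, 4↦2]  zeros at y ∈ {2}
  x = 4: [0↦1, 1↦0, 2↦4, 3↦1, 4↦4]  zeros at y ∈ {1}
Collecting zeros: affine points = {(0, 1), (0, 3), (2, 3), (3, 2), (4, 1)}.
Total count |C(F_5)_aff| = 5.


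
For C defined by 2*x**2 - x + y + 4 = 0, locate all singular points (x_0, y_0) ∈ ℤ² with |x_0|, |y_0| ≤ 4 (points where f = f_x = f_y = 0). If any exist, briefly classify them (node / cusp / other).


No singular points in the scanned grid; C is smooth there.

Compute partial derivatives:
  f_x = 4*x - 1.
  f_y = 1.
f_y = 1 is a nonzero constant, so f_y never vanishes: no point (x, y) can satisfy f = f_x = f_y = 0. In particular no (x, y) ∈ {−4, ..., 4}² is singular; the curve is smooth.


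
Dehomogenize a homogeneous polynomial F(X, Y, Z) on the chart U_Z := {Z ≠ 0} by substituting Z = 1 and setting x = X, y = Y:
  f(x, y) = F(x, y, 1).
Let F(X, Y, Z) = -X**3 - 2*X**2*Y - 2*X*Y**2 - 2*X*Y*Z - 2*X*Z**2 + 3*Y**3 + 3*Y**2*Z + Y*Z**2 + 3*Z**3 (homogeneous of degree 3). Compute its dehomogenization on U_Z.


f(x, y) = -x**3 - 2*x**2*y - 2*x*y**2 - 2*x*y - 2*x + 3*y**3 + 3*y**2 + y + 3

On U_Z we set Z = 1. Each monomial c·X^i·Y^j·Z^k in F becomes c·x^i·y^j·1^k = c·x^i·y^j.
Substituting Z = 1: F(X, Y, 1) = -x**3 - 2*x**2*y - 2*x*y**2 - 2*x*y - 2*x + 3*y**3 + 3*y**2 + y + 3.
Note: deg(f) ≤ deg(F) = 3; strict inequality happens when F is divisible by Z (lost terms).


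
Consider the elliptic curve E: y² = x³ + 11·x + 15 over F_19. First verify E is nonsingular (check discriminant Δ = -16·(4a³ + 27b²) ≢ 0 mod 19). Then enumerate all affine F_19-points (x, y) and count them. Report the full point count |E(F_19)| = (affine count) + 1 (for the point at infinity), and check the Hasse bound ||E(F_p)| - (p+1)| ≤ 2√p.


Affine points = {(2, 8), (2, 11), (4, 3), (4, 16), (5, 9), (5, 10), (7, 6), (7, 13), (8, 8), (8, 11), (9, 8), (9, 11), (10, 2), (10, 17), (11, 2), (11, 17), (14, 5), (14, 14), (17, 2), (17, 17)}; affine count = 20; |E(F_19)| = 21.

Discriminant check: Δ ∝ 4a³ + 27b² = 4·11³ + 27·15² = 4·1331 + 27·225 ≡ 18 (mod 19). Nonzero ⇒ E is nonsingular.
For each x ∈ F_19, compute rhs = x³ + 11·x + 15 mod 19, then count y ∈ F_19 with y² ≡ rhs.
  x = 0: rhs = 15, matching y values: none (0 points).
  x = 1: rhs = 8, matching y values: none (0 points).
  x = 2: rhs = 7, matching y values: 8, 11 (2 points).
  x = 3: rhs = 18, matching y values: none (0 points).
  x = 4: rhs = 9, matching y values: 3, 16 (2 points).
  x = 5: rhs = 5, matching y values: 9, 10 (2 points).
  x = 6: rhs = 12, matching y values: none (0 points).
  x = 7: rhs = 17, matching y values: 6, 13 (2 points).
  x = 8: rhs = 7, matching y values: 8, 11 (2 points).
  x = 9: rhs = 7, matching y values: 8, 11 (2 points).
  x = 10: rhs = 4, matching y values: 2, 17 (2 points).
  x = 11: rhs = 4, matching y values: 2, 17 (2 points).
  x = 12: rhs = 13, matching y values: none (0 points).
  x = 13: rhs = 18, matching y values: none (0 points).
  x = 14: rhs = 6, matching y values: 5, 14 (2 points).
  x = 15: rhs = 2, matching y values: none (0 points).
  x = 16: rhs = 12, matching y values: none (0 points).
  x = 17: rhs = 4, matching y values: 2, 17 (2 points).
  x = 18: rhs = 3, matching y values: none (0 points).
Total affine count: 20.
Full point count |E(F_19)| = 20 + 1 = 21.
Hasse bound: |21 − (19+1)| = |1| = 1 ≤ 2√19 ≈ 8.7178 ✓.


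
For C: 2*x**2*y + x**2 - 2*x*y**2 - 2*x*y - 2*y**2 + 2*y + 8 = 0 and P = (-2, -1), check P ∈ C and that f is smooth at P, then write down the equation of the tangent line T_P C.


Tangent line at P: 4*x + 10*y + 18 = 0.

Step 1: f(-2, -1) = 0, so P lies on C.
Step 2: partial derivatives
  f_x(x, y) = 4*x*y + 2*x - 2*y**2 - 2*y, f_y(x, y) = 2*x**2 - 4*x*y - 2*x - 4*y + 2.
  f_x(P) = 4, f_y(P) = 10 (gradient nonzero, so P is smooth).
Step 3: tangent line at P: 4·(x − -2) + 10·(y − -1) = 0.
Expanding: 4*x + 10*y + 18 = 0.


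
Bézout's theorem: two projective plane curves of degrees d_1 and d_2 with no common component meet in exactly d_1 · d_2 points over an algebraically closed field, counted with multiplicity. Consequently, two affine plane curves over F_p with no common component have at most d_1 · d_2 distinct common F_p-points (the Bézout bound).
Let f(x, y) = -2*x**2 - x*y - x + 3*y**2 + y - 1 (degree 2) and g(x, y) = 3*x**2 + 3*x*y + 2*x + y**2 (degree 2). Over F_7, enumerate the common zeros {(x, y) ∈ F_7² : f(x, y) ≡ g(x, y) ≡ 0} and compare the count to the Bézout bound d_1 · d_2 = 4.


Common zeros: ∅; count = 0; Bézout bound = 4.

deg(f) = 2, deg(g) = 2, so Bézout bound = 4.
Scan x ∈ F_7. For each x, list the y ∈ F_7 with f(x, y) ≡ 0 and those with g(x, y) ≡ 0 (mod 7); the common zeros in that column are the intersection.
  x = 0: f ≡ 0 at y ∈ ∅; g ≡ 0 at y ∈ {0}; common: ∅.
  x = 1: f ≡ 0 at y ∈ ∅; g ≡ 0 at y ∈ ∅; common: ∅.
  x = 2: f ≡ 0 at y ∈ {6}; g ≡ 0 at y ∈ {4}; common: ∅.
  x = 3: f ≡ 0 at y ∈ {1, 2}; g ≡ 0 at y ∈ ∅; common: ∅.
  x = 4: f ≡ 0 at y ∈ ∅; g ≡ 0 at y ∈ {0, 2}; common: ∅.
  x = 5: f ≡ 0 at y ∈ {0, 6}; g ≡ 0 at y ∈ {2, 4}; common: ∅.
  x = 6: f ≡ 0 at y ∈ {2}; g ≡ 0 at y ∈ ∅; common: ∅.
Collecting: common zeros = ∅, so the count is 0.
Comparison with the Bézout bound: 0 ≤ 4 = deg(f)·deg(g), as expected for curves with no common component (the affine F_7-count falls short of the bound because intersections may lie at infinity, over extension fields, or carry multiplicity).


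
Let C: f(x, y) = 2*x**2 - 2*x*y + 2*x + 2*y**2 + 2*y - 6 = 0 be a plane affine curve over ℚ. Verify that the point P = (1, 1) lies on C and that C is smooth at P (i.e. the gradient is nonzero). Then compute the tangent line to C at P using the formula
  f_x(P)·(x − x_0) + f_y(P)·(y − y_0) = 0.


Tangent line at P: 4*x + 4*y - 8 = 0.

Step 1: f(1, 1) = 0, so P lies on C.
Step 2: partial derivatives
  f_x(x, y) = 4*x - 2*y + 2, f_y(x, y) = -2*x + 4*y + 2.
  f_x(P) = 4, f_y(P) = 4 (gradient nonzero, so P is smooth).
Step 3: tangent line at P: 4·(x − 1) + 4·(y − 1) = 0.
Expanding: 4*x + 4*y - 8 = 0.


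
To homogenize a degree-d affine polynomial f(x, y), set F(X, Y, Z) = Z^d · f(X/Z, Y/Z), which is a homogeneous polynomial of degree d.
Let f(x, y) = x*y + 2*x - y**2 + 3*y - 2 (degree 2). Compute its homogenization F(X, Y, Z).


F(X, Y, Z) = X*Y + 2*X*Z - Y**2 + 3*Y*Z - 2*Z**2

deg(f) = 2.
Substitute x = X/Z, y = Y/Z into f, then multiply by Z^2.
  monomial 1·x^1·y^1 ↦ 1·X^1·Y^1·Z^0.
  monomial 2·x^1·y^0 ↦ 2·X^1·Y^0·Z^1.
  monomial -1·x^0·y^2 ↦ -1·X^0·Y^2·Z^0.
  monomial 3·x^0·y^1 ↦ 3·X^0·Y^1·Z^1.
  monomial -2·x^0·y^0 ↦ -2·X^0·Y^0·Z^2.
Collecting: F(X, Y, Z) = X*Y + 2*X*Z - Y**2 + 3*Y*Z - 2*Z**2.


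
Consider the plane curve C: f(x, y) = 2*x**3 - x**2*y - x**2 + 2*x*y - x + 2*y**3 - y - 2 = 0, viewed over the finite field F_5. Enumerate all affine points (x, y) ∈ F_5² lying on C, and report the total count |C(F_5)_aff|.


Affine F_5-points: {(1, 1), (3, 0)}; count = 2.

For each of the 25 pairs (x, y) ∈ F_5², evaluate f(x, y) mod 5. Record the zeros.
  x = 0: [0↦3, 1↦4, 2↦2, 3↦4, 4↦2]  zeros at y ∈ ∅
  x = 1: [0↦3, 1↦0, 2↦4, 3↦2, 4↦1]  zeros at y ∈ {1}
  x = 2: [0↦3, 1↦4, 2↦2, 3↦4, 4↦2]  zeros at y ∈ ∅
  x = 3: [0↦0, 1↦3, 2↦3, 3↦2, 4↦2]  zeros at y ∈ {0}
  x = 4: [0↦1, 1↦4, 2↦4, 3↦3, 4↦3]  zeros at y ∈ ∅
Collecting zeros: affine points = {(1, 1), (3, 0)}.
Total count |C(F_5)_aff| = 2.


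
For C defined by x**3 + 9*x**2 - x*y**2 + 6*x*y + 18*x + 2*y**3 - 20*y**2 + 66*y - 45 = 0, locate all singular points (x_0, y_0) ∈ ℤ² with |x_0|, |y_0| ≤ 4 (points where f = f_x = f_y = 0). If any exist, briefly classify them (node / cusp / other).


Singular points: {(-3, 3)}; classification: cusp.

Compute partial derivatives:
  f_x = 3*x**2 + 18*x - y**2 + 6*y + 18.
  f_y = -2*x*y + 6*x + 6*y**2 - 40*y + 66.
Scan x_0 ∈ {−4, ..., 4}. For each x_0, f_y(x_0, y) is a polynomial in y; find its integer roots y ∈ {−4, ..., 4}, then test f_x and f at those candidates.
  x = -4: f_y(-4, y) = 6*y**2 - 32*y + 42; vanishes at y ∈ {3}. (-4, 3): f_x = 3 ≠ 0.
  x = -3: f_y(-3, y) = 6*y**2 - 34*y + 48; vanishes at y ∈ {3}. (-3, 3): f_x = 0, f = 0 — SINGULAR.
  x = -2: f_y(-2, y) = 6*y**2 - 36*y + 54; vanishes at y ∈ {3}. (-2, 3): f_x = 3 ≠ 0.
  x = -1: f_y(-1, y) = 6*y**2 - 38*y + 60; vanishes at y ∈ {3}. (-1, 3): f_x = 12 ≠ 0.
  x = 0: f_y(0, y) = 6*y**2 - 40*y + 66; vanishes at y ∈ {3}. (0, 3): f_x = 27 ≠ 0.
  x = 1: f_y(1, y) = 6*y**2 - 42*y + 72; vanishes at y ∈ {3, 4}. (1, 3): f_x = 48 ≠ 0; (1, 4): f_x = 47 ≠ 0.
  x = 2: f_y(2, y) = 6*y**2 - 44*y + 78; vanishes at y ∈ {3}. (2, 3): f_x = 75 ≠ 0.
  x = 3: f_y(3, y) = 6*y**2 - 46*y + 84; vanishes at y ∈ {3}. (3, 3): f_x = 108 ≠ 0.
  x = 4: f_y(4, y) = 6*y**2 - 48*y + 90; vanishes at y ∈ {3}. (4, 3): f_x = 147 ≠ 0.
Only singular point on the grid: (-3, 3).
Classify: substitute x = -3 + u, y = 3 + v and expand: f = u**3 - u*v**2 + 2*v**3 + v**2.
No constant or linear terms (consistent with a singular point). Quadratic part: v**2. Cubic part: u**3 - u*v**2 + 2*v**3.
The quadratic part v**2 is a perfect square, so there is a single (double) tangent line v = 0, i.e. y = 3. Restricting the cubic part to that line (v = 0) leaves u**3 ≠ 0, so f is not divisible by v and the branch is v² ≈ -u**3 to lowest order — this is a cusp.
Classification: cusp.


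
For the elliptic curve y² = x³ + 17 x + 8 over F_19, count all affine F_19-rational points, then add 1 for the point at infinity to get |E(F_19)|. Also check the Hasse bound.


Affine points = {(1, 8), (1, 11), (4, 8), (4, 11), (5, 3), (5, 16), (9, 4), (9, 15), (10, 0), (11, 5), (11, 14), (14, 8), (14, 11), (15, 3), (15, 16), (16, 5), (16, 14), (17, 2), (17, 17), (18, 3), (18, 16)}; affine count = 21; |E(F_19)| = 22.

Discriminant check: Δ ∝ 4a³ + 27b² = 4·17³ + 27·8² = 4·4913 + 27·64 ≡ 5 (mod 19). Nonzero ⇒ E is nonsingular.
For each x ∈ F_19, compute rhs = x³ + 17·x + 8 mod 19, then count y ∈ F_19 with y² ≡ rhs.
  x = 0: rhs = 8, matching y values: none (0 points).
  x = 1: rhs = 7, matching y values: 8, 11 (2 points).
  x = 2: rhs = 12, matching y values: none (0 points).
  x = 3: rhs = 10, matching y values: none (0 points).
  x = 4: rhs = 7, matching y values: 8, 11 (2 points).
  x = 5: rhs = 9, matching y values: 3, 16 (2 points).
  x = 6: rhs = 3, matching y values: none (0 points).
  x = 7: rhs = 14, matching y values: none (0 points).
  x = 8: rhs = 10, matching y values: none (0 points).
  x = 9: rhs = 16, matching y values: 4, 15 (2 points).
  x = 10: rhs = 0, matching y values: 0 (1 points).
  x = 11: rhs = 6, matching y values: 5, 14 (2 points).
  x = 12: rhs = 2, matching y values: none (0 points).
  x = 13: rhs = 13, matching y values: none (0 points).
  x = 14: rhs = 7, matching y values: 8, 11 (2 points).
  x = 15: rhs = 9, matching y values: 3, 16 (2 points).
  x = 16: rhs = 6, matching y values: 5, 14 (2 points).
  x = 17: rhs = 4, matching y values: 2, 17 (2 points).
  x = 18: rhs = 9, matching y values: 3, 16 (2 points).
Total affine count: 21.
Full point count |E(F_19)| = 21 + 1 = 22.
Hasse bound: |22 − (19+1)| = |2| = 2 ≤ 2√19 ≈ 8.7178 ✓.


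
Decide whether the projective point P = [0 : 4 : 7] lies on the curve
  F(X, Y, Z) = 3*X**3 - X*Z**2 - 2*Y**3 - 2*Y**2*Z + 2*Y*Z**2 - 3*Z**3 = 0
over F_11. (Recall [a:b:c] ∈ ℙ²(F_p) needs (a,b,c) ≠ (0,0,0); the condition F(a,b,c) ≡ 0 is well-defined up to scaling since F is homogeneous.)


F(0,4,7) ≡ 1 (mod 11); P is NOT on the curve.

Evaluate F(0, 4, 7) term-by-term (mod 11).
  3*X**3 ↦ 3·0·1·1 = 0
  -X*Z**2 ↦ -1·0·1·49 = 0
  -2*Y**3 ↦ -2·1·64·1 = -128
  -2*Y**2*Z ↦ -2·1·16·7 = -224
  2*Y*Z**2 ↦ 2·1·4·49 = 392
  -3*Z**3 ↦ -3·1·1·343 = -1029
Sum: F(0, 4, 7) = (0) + (0) + (-128) + (-224) + (392) + (-1029) = -989.
Reducing mod 11: -989 ≡ 1 (mod 11).
Since F(a, b, c) ≡ 1 ≠ 0 (mod 11), P does NOT lie on the curve.


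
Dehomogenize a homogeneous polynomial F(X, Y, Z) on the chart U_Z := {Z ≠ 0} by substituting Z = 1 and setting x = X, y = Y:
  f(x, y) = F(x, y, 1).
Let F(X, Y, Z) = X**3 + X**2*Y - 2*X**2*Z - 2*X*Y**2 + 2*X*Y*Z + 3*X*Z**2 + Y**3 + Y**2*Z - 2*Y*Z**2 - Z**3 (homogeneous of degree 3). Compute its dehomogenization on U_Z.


f(x, y) = x**3 + x**2*y - 2*x**2 - 2*x*y**2 + 2*x*y + 3*x + y**3 + y**2 - 2*y - 1

On U_Z we set Z = 1. Each monomial c·X^i·Y^j·Z^k in F becomes c·x^i·y^j·1^k = c·x^i·y^j.
Substituting Z = 1: F(X, Y, 1) = x**3 + x**2*y - 2*x**2 - 2*x*y**2 + 2*x*y + 3*x + y**3 + y**2 - 2*y - 1.
Note: deg(f) ≤ deg(F) = 3; strict inequality happens when F is divisible by Z (lost terms).


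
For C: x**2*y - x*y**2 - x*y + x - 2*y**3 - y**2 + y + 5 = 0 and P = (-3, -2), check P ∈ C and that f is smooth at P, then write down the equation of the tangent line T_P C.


Tangent line at P: 11*x - 19*y - 5 = 0.

Step 1: f(-3, -2) = 0, so P lies on C.
Step 2: partial derivatives
  f_x(x, y) = 2*x*y - y**2 - y + 1, f_y(x, y) = x**2 - 2*x*y - x - 6*y**2 - 2*y + 1.
  f_x(P) = 11, f_y(P) = -19 (gradient nonzero, so P is smooth).
Step 3: tangent line at P: 11·(x − -3) + -19·(y − -2) = 0.
Expanding: 11*x - 19*y - 5 = 0.


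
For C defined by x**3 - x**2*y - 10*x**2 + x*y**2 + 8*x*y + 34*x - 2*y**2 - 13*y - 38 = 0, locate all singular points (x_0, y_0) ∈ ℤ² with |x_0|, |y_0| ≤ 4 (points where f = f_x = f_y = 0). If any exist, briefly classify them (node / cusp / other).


Singular points: {(3, -1)}; classification: cusp.

Compute partial derivatives:
  f_x = 3*x**2 - 2*x*y - 20*x + y**2 + 8*y + 34.
  f_y = -x**2 + 2*x*y + 8*x - 4*y - 13.
Scan x_0 ∈ {−4, ..., 4}. For each x_0, f_y(x_0, y) is a polynomial in y; find its integer roots y ∈ {−4, ..., 4}, then test f_x and f at those candidates.
  x = -4: f_y(-4, y) = -12*y - 61; no integer root y with |y| ≤ 4.
  x = -3: f_y(-3, y) = -10*y - 46; no integer root y with |y| ≤ 4.
  x = -2: f_y(-2, y) = -8*y - 33; no integer root y with |y| ≤ 4.
  x = -1: f_y(-1, y) = -6*y - 22; no integer root y with |y| ≤ 4.
  x = 0: f_y(0, y) = -4*y - 13; no integer root y with |y| ≤ 4.
  x = 1: f_y(1, y) = -2*y - 6; vanishes at y ∈ {-3}. (1, -3): f_x = 8 ≠ 0.
  x = 2: f_y(2, y) = -1; no integer root y with |y| ≤ 4.
  x = 3: f_y(3, y) = 2*y + 2; vanishes at y ∈ {-1}. (3, -1): f_x = 0, f = 0 — SINGULAR.
  x = 4: f_y(4, y) = 4*y + 3; no integer root y with |y| ≤ 4.
Only singular point on the grid: (3, -1).
Classify: substitute x = 3 + u, y = -1 + v and expand: f = u**3 - u**2*v + u*v**2 + v**2.
No constant or linear terms (consistent with a singular point). Quadratic part: v**2. Cubic part: u**3 - u**2*v + u*v**2.
The quadratic part v**2 is a perfect square, so there is a single (double) tangent line v = 0, i.e. y = -1. Restricting the cubic part to that line (v = 0) leaves u**3 ≠ 0, so f is not divisible by v and the branch is v² ≈ -u**3 to lowest order — this is a cusp.
Classification: cusp.


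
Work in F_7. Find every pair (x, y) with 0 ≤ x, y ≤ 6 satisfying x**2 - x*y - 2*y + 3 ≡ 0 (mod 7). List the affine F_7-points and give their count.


Affine F_7-points: {(0, 5), (1, 6), (2, 0), (3, 1), (4, 2), (5, 0), (5, 1), (5, 2), (5, 3), (5, 4), (5, 5), (5, 6), (6, 4)}; count = 13.

For each of the 49 pairs (x, y) ∈ F_7², evaluate f(x, y) mod 7. Record the zeros.
  x = 0: [0↦3, 1↦1, 2↦6, 3↦4, 4↦2, 5↦0, 6↦5]  zeros at y ∈ {5}
  x = 1: [0↦4, 1↦1, 2↦5, 3↦2, 4↦6, 5↦3, 6↦0]  zeros at y ∈ {6}
  x = 2: [0↦0, 1↦3, 2↦6, 3↦2, 4↦5, 5↦1, 6↦4]  zeros at y ∈ {0}
  x = 3: [0↦5, 1↦0, 2↦2, 3↦4, 4↦6, 5↦1, 6↦3]  zeros at y ∈ {1}
  x = 4: [0↦5, 1↦6, 2↦0, 3↦1, 4↦2, 5↦3, 6↦4]  zeros at y ∈ {2}
  x = 5: [0↦0, 1↦0, 2↦0, 3↦0, 4↦0, 5↦0, 6↦0]  zeros at y ∈ {0, 1, 2, 3, 4, 5, 6}
  x = 6: [0↦4, 1↦3, 2↦2, 3↦1, 4↦0, 5↦6, 6↦5]  zeros at y ∈ {4}
Collecting zeros: affine points = {(0, 5), (1, 6), (2, 0), (3, 1), (4, 2), (5, 0), (5, 1), (5, 2), (5, 3), (5, 4), (5, 5), (5, 6), (6, 4)}.
Total count |C(F_7)_aff| = 13.


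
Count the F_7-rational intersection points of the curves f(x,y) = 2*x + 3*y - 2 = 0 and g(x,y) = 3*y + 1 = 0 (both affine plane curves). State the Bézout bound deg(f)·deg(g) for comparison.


Common zeros: {(5, 2)}; count = 1; Bézout bound = 1.

deg(f) = 1, deg(g) = 1, so Bézout bound = 1.
Scan x ∈ F_7. For each x, list the y ∈ F_7 with f(x, y) ≡ 0 and those with g(x, y) ≡ 0 (mod 7); the common zeros in that column are the intersection.
  x = 0: f ≡ 0 at y ∈ {3}; g ≡ 0 at y ∈ {2}; common: ∅.
  x = 1: f ≡ 0 at y ∈ {0}; g ≡ 0 at y ∈ {2}; common: ∅.
  x = 2: f ≡ 0 at y ∈ {4}; g ≡ 0 at y ∈ {2}; common: ∅.
  x = 3: f ≡ 0 at y ∈ {1}; g ≡ 0 at y ∈ {2}; common: ∅.
  x = 4: f ≡ 0 at y ∈ {5}; g ≡ 0 at y ∈ {2}; common: ∅.
  x = 5: f ≡ 0 at y ∈ {2}; g ≡ 0 at y ∈ {2}; common: {2}.
  x = 6: f ≡ 0 at y ∈ {6}; g ≡ 0 at y ∈ {2}; common: ∅.
Collecting: common zeros = {(5, 2)}, so the count is 1.
Comparison with the Bézout bound: 1 ≤ 1 = deg(f)·deg(g), as expected for curves with no common component (the bound is attained).


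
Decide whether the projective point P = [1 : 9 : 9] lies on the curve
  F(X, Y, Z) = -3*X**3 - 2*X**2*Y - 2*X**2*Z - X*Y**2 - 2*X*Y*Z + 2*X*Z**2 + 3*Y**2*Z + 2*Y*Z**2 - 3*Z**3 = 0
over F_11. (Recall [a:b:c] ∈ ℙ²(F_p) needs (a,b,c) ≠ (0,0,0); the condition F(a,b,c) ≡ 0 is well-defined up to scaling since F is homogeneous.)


F(1,9,9) ≡ 7 (mod 11); P is NOT on the curve.

Evaluate F(1, 9, 9) term-by-term (mod 11).
  -3*X**3 ↦ -3·1·1·1 = -3
  -2*X**2*Y ↦ -2·1·9·1 = -18
  -2*X**2*Z ↦ -2·1·1·9 = -18
  -X*Y**2 ↦ -1·1·81·1 = -81
  -2*X*Y*Z ↦ -2·1·9·9 = -162
  2*X*Z**2 ↦ 2·1·1·81 = 162
  3*Y**2*Z ↦ 3·1·81·9 = 2187
  2*Y*Z**2 ↦ 2·1·9·81 = 1458
  -3*Z**3 ↦ -3·1·1·729 = -2187
Sum: F(1, 9, 9) = (-3) + (-18) + (-18) + (-81) + (-162) + (162) + (2187) + (1458) + (-2187) = 1338.
Reducing mod 11: 1338 ≡ 7 (mod 11).
Since F(a, b, c) ≡ 7 ≠ 0 (mod 11), P does NOT lie on the curve.


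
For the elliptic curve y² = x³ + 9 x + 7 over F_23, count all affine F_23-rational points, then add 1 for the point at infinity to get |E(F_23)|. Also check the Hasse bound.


Affine points = {(5, 4), (5, 19), (6, 1), (6, 22), (8, 4), (8, 19), (9, 9), (9, 14), (10, 4), (10, 19), (12, 7), (12, 16), (14, 5), (14, 18), (17, 6), (17, 17), (21, 2), (21, 21)}; affine count = 18; |E(F_23)| = 19.

Discriminant check: Δ ∝ 4a³ + 27b² = 4·9³ + 27·7² = 4·729 + 27·49 ≡ 7 (mod 23). Nonzero ⇒ E is nonsingular.
For each x ∈ F_23, compute rhs = x³ + 9·x + 7 mod 23, then count y ∈ F_23 with y² ≡ rhs.
  x = 0: rhs = 7, matching y values: none (0 points).
  x = 1: rhs = 17, matching y values: none (0 points).
  x = 2: rhs = 10, matching y values: none (0 points).
  x = 3: rhs = 15, matching y values: none (0 points).
  x = 4: rhs = 15, matching y values: none (0 points).
  x = 5: rhs = 16, matching y values: 4, 19 (2 points).
  x = 6: rhs = 1, matching y values: 1, 22 (2 points).
  x = 7: rhs = 22, matching y values: none (0 points).
  x = 8: rhs = 16, matching y values: 4, 19 (2 points).
  x = 9: rhs = 12, matching y values: 9, 14 (2 points).
  x = 10: rhs = 16, matching y values: 4, 19 (2 points).
  x = 11: rhs = 11, matching y values: none (0 points).
  x = 12: rhs = 3, matching y values: 7, 16 (2 points).
  x = 13: rhs = 21, matching y values: none (0 points).
  x = 14: rhs = 2, matching y values: 5, 18 (2 points).
  x = 15: rhs = 21, matching y values: none (0 points).
  x = 16: rhs = 15, matching y values: none (0 points).
  x = 17: rhs = 13, matching y values: 6, 17 (2 points).
  x = 18: rhs = 21, matching y values: none (0 points).
  x = 19: rhs = 22, matching y values: none (0 points).
  x = 20: rhs = 22, matching y values: none (0 points).
  x = 21: rhs = 4, matching y values: 2, 21 (2 points).
  x = 22: rhs = 20, matching y values: none (0 points).
Total affine count: 18.
Full point count |E(F_23)| = 18 + 1 = 19.
Hasse bound: |19 − (23+1)| = |-5| = 5 ≤ 2√23 ≈ 9.5917 ✓.
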